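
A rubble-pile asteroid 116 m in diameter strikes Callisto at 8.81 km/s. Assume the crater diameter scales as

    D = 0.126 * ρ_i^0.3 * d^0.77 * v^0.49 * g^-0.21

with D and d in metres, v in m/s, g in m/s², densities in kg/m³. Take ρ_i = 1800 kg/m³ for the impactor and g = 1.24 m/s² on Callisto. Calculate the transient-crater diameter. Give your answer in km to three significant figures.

In SI units: v = 8810 m/s.
ρ_i^0.3 = 1800^0.3 = 9.475
d^0.77 = 116^0.77 = 38.87
v^0.49 = 8810^0.49 = 85.71
g^-0.21 = 1.24^-0.21 = 0.9558
D = 0.126 × 9.475 × 38.87 × 85.71 × 0.9558 = 3802 m
   = 3.802 km

D ≈ 3.80 km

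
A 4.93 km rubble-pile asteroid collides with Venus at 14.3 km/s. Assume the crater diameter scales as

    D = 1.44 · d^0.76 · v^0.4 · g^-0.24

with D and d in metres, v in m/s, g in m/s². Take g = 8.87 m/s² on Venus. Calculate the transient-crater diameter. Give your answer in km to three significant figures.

In SI units: d = 4930 m, v = 14300 m/s.
d^0.76 = 4930^0.76 = 640.6
v^0.4 = 14300^0.4 = 45.93
g^-0.24 = 8.87^-0.24 = 0.5922
D = 1.44 × 640.6 × 45.93 × 0.5922 = 25091 m
   = 25.09 km

D ≈ 25.1 km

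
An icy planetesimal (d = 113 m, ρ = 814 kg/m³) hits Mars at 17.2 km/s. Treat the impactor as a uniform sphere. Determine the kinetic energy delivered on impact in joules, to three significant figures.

E ≈ 9.10 × 10^16 J

v = 17200 m/s.
Mass m = (π/6) ρ d³ = (π/6) × 814 × (113)³ = 6.150 × 10^8 kg
E = ½ m v² = 0.5 × 6.150 × 10^8 × (17200)² = 9.097 × 10^16 J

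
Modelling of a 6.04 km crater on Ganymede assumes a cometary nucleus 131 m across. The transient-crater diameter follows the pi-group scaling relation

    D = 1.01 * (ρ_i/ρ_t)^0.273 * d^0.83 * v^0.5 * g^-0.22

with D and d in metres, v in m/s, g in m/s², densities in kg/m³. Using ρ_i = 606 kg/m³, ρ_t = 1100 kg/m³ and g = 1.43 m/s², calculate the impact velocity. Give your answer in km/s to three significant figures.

v ≈ 17.7 km/s

Rearranging for v: v = [D / (1.01 · (606/1100)^0.273 · 131^0.83 · 1.43^-0.22)]^(1/0.5).
D = 6040 m.
(606/1100)^0.273 = 0.8498
131^0.83 = 57.19
1.43^-0.22 = 0.9243
Denominator = 1.01 × 0.8498 × 57.19 × 0.9243 = 45.37
D / 45.37 = 6040 / 45.37 = 133.1
v = 133.1^(1/0.5) = 133.1^2 = 17716 m/s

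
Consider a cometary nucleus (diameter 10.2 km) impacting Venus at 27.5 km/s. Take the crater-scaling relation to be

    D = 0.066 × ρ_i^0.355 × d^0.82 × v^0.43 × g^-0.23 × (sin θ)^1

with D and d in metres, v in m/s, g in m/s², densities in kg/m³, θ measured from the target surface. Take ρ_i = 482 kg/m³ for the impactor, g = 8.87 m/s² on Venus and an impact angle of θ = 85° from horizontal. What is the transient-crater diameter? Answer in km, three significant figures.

In SI units: d = 10200 m, v = 27500 m/s.
ρ_i^0.355 = 482^0.355 = 8.964
d^0.82 = 10200^0.82 = 1937
v^0.43 = 27500^0.43 = 81.08
g^-0.23 = 8.87^-0.23 = 0.6053
(sin 85°)^1 = 0.9962^1 = 0.9962
D = 0.066 × 8.964 × 1937 × 81.08 × 0.6053 × 0.9962 = 56028 m
   = 56.03 km

D ≈ 56.0 km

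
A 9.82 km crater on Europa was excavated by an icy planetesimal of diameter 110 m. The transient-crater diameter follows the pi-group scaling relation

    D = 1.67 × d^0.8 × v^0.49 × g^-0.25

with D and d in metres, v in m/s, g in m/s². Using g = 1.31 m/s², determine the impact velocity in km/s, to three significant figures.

v ≈ 26.3 km/s

Rearranging for v: v = [D / (1.67 · 110^0.8 · 1.31^-0.25)]^(1/0.49).
D = 9820 m.
110^0.8 = 42.96
1.31^-0.25 = 0.9347
Denominator = 1.67 × 42.96 × 0.9347 = 67.06
D / 67.06 = 9820 / 67.06 = 146.4
v = 146.4^(1/0.49) = 146.4^2.0408 = 26269 m/s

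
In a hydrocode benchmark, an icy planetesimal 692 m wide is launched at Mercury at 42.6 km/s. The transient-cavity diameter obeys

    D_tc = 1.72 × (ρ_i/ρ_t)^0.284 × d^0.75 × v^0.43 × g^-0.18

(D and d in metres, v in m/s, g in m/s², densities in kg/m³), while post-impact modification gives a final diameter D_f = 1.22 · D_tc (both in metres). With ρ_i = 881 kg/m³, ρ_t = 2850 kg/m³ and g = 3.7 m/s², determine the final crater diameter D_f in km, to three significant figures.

v = 42600 m/s.
(ρ_i/ρ_t)^0.284 = (881/2850)^0.284 = 0.7165
d^0.75 = 692^0.75 = 134.9
v^0.43 = 42600^0.43 = 97.87
g^-0.18 = 3.7^-0.18 = 0.7902
D_tc = 1.72 × 0.7165 × 134.9 × 97.87 × 0.7902 = 12860 m
D_f = 1.22 × 12860 = 15689 m
     = 15.69 km

D_f ≈ 15.7 km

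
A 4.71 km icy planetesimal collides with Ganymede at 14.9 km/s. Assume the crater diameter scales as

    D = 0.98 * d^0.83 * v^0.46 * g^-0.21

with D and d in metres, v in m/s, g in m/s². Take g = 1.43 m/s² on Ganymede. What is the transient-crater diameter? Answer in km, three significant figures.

In SI units: d = 4710 m, v = 14900 m/s.
d^0.83 = 4710^0.83 = 1118
v^0.46 = 14900^0.46 = 83.11
g^-0.21 = 1.43^-0.21 = 0.9276
D = 0.98 × 1118 × 83.11 × 0.9276 = 84466 m
   = 84.47 km

D ≈ 84.5 km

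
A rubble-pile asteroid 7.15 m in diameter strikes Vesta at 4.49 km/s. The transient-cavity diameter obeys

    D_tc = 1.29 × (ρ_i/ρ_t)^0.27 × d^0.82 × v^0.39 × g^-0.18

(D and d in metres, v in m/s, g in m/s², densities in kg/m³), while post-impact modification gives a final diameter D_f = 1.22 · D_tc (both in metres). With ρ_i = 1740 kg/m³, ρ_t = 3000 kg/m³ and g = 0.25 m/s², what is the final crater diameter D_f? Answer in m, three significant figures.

D_f ≈ 232 m

v = 4490 m/s.
(ρ_i/ρ_t)^0.27 = (1740/3000)^0.27 = 0.8632
d^0.82 = 7.15^0.82 = 5.018
v^0.39 = 4490^0.39 = 26.57
g^-0.18 = 0.25^-0.18 = 1.283
D_tc = 1.29 × 0.8632 × 5.018 × 26.57 × 1.283 = 190.5 m
D_f = 1.22 × 190.5 = 232.4 m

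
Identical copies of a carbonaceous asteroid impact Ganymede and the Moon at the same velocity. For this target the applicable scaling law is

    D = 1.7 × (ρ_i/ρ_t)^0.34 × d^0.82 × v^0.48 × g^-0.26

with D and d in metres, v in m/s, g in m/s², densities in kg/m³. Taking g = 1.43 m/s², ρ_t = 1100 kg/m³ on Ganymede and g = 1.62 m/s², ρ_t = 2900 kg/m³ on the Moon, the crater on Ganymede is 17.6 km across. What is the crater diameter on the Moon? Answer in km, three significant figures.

D ≈ 12.3 km

The impactor-only factors (d, v, ρ_i) cancel in the ratio, leaving D_Moon/D_Ganymede = (g_Moon/g_Ganymede)^-0.26 · (ρ_t,Ganymede/ρ_t,Moon)^0.34.
(1.62/1.43)^-0.26 = 1.133^-0.26 = 0.9681
(1100/2900)^0.34 = 0.3793^0.34 = 0.7192
Ratio = 0.9681 × 0.7192 = 0.6963
D_Moon = 0.6963 × 17.6 km = 12.3 km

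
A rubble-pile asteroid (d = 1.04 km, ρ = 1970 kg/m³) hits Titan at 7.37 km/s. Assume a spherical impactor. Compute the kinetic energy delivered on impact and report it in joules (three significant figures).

d = 1040 m; v = 7370 m/s.
Mass m = (π/6) ρ d³ = (π/6) × 1970 × (1040)³ = 1.160 × 10^12 kg
E = ½ m v² = 0.5 × 1.160 × 10^12 × (7370)² = 3.150 × 10^19 J

E ≈ 3.15 × 10^19 J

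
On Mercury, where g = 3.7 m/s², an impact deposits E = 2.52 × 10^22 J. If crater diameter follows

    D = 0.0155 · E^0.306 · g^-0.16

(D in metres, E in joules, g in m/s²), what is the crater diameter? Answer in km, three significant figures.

D ≈ 90.0 km

E^0.306 = (2.52 × 10^22)^0.306 = 7.159 × 10^6
g^-0.16 = 3.7^-0.16 = 0.8111
D = 0.0155 × 7.159 × 10^6 × 0.8111 = 90003 m
   = 90.00 km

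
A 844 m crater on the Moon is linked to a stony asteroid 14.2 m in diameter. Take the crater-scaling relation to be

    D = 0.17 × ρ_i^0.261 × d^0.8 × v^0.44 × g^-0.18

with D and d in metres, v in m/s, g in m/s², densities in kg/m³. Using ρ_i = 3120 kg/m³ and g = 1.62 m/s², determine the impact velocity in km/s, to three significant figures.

v ≈ 20.8 km/s

Rearranging for v: v = [D / (0.17 · 3120^0.261 · 14.2^0.8 · 1.62^-0.18)]^(1/0.44).
3120^0.261 = 8.165
14.2^0.8 = 8.353
1.62^-0.18 = 0.9168
Denominator = 0.17 × 8.165 × 8.353 × 0.9168 = 10.63
D / 10.63 = 844 / 10.63 = 79.40
v = 79.40^(1/0.44) = 79.40^2.2727 = 20784 m/s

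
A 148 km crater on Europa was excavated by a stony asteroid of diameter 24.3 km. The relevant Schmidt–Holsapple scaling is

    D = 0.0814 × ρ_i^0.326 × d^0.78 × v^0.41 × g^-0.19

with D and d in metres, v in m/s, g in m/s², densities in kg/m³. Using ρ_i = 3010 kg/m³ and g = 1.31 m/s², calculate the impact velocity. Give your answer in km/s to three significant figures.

v ≈ 16.3 km/s

Rearranging for v: v = [D / (0.0814 · 3010^0.326 · 24300^0.78 · 1.31^-0.19)]^(1/0.41).
D = 148000 m.
3010^0.326 = 13.61
24300^0.78 = 2635
1.31^-0.19 = 0.9500
Denominator = 0.0814 × 13.61 × 2635 × 0.9500 = 2773
D / 2773 = 148000 / 2773 = 53.37
v = 53.37^(1/0.41) = 53.37^2.439 = 16326 m/s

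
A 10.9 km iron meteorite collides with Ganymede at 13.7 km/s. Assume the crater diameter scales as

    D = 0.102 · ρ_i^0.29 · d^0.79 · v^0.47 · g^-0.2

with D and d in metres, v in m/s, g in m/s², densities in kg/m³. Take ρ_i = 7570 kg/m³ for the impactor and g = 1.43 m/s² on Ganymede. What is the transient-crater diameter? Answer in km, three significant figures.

D ≈ 172 km

In SI units: d = 10900 m, v = 13700 m/s.
ρ_i^0.29 = 7570^0.29 = 13.33
d^0.79 = 10900^0.79 = 1547
v^0.47 = 13700^0.47 = 87.95
g^-0.2 = 1.43^-0.2 = 0.9310
D = 0.102 × 13.33 × 1547 × 87.95 × 0.9310 = 1.722 × 10^5 m
   = 172.2 km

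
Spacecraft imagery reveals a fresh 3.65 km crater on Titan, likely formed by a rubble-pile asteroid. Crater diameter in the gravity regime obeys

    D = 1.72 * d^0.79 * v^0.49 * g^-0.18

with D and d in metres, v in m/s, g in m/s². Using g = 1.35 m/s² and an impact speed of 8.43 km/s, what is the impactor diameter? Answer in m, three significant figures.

d ≈ 63.9 m

Rearranging for d: d = [D / (1.72 · 8430^0.49 · 1.35^-0.18)]^(1/0.79).
D = 3650 m.
8430^0.49 = 83.88
1.35^-0.18 = 0.9474
Denominator = 1.72 × 83.88 × 0.9474 = 136.7
D / 136.7 = 3650 / 136.7 = 26.70
d = 26.70^(1/0.79) = 26.70^1.2658 = 63.93 m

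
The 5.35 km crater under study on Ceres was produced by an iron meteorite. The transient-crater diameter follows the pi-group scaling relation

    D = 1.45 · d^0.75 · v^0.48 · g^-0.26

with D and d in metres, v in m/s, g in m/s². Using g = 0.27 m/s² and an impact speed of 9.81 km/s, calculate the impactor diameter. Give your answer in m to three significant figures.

d ≈ 101 m

Rearranging for d: d = [D / (1.45 · 9810^0.48 · 0.27^-0.26)]^(1/0.75).
D = 5350 m.
9810^0.48 = 82.41
0.27^-0.26 = 1.406
Denominator = 1.45 × 82.41 × 1.406 = 168.0
D / 168.0 = 5350 / 168.0 = 31.85
d = 31.85^(1/0.75) = 31.85^1.3333 = 100.9 m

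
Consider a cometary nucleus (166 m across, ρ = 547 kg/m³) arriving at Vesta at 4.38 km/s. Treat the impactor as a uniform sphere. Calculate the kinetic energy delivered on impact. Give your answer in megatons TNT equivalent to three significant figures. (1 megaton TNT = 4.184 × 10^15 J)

E ≈ 3.00 Mt TNT

v = 4380 m/s.
Mass m = (π/6) ρ d³ = (π/6) × 547 × (166)³ = 1.310 × 10^9 kg
E = ½ m v² = 0.5 × 1.310 × 10^9 × (4380)² = 1.257 × 10^16 J
   = 1.257 × 10^16 / 4.184×10^15 = 3.004 Mt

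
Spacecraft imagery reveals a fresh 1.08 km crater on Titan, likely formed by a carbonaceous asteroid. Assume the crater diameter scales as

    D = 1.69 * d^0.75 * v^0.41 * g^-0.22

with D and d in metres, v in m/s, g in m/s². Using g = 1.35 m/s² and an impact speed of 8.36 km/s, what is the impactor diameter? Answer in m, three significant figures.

d ≈ 43.1 m

Rearranging for d: d = [D / (1.69 · 8360^0.41 · 1.35^-0.22)]^(1/0.75).
D = 1080 m.
8360^0.41 = 40.56
1.35^-0.22 = 0.9361
Denominator = 1.69 × 40.56 × 0.9361 = 64.17
D / 64.17 = 1080 / 64.17 = 16.83
d = 16.83^(1/0.75) = 16.83^1.3333 = 43.13 m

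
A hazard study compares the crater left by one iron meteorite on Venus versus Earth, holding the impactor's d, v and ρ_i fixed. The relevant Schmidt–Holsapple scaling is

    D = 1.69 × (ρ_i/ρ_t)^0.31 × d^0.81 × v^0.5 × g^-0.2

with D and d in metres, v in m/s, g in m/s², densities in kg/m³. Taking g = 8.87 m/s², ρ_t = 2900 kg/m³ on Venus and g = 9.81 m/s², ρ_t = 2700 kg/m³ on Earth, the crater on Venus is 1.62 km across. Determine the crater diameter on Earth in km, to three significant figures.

D ≈ 1.62 km

The impactor-only factors (d, v, ρ_i) cancel in the ratio, leaving D_Earth/D_Venus = (g_Earth/g_Venus)^-0.2 · (ρ_t,Venus/ρ_t,Earth)^0.31.
(9.81/8.87)^-0.2 = 1.106^-0.2 = 0.9801
(2900/2700)^0.31 = 1.074^0.31 = 1.022
Ratio = 0.9801 × 1.022 = 1.002
D_Earth = 1.002 × 1.62 km = 1.62 km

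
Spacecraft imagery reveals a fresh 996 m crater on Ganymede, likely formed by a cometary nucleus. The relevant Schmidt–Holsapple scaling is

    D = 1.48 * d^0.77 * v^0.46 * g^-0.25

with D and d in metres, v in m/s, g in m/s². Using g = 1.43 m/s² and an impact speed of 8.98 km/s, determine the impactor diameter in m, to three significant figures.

d ≈ 23.0 m

Rearranging for d: d = [D / (1.48 · 8980^0.46 · 1.43^-0.25)]^(1/0.77).
8980^0.46 = 65.84
1.43^-0.25 = 0.9145
Denominator = 1.48 × 65.84 × 0.9145 = 89.11
D / 89.11 = 996 / 89.11 = 11.18
d = 11.18^(1/0.77) = 11.18^1.2987 = 22.99 m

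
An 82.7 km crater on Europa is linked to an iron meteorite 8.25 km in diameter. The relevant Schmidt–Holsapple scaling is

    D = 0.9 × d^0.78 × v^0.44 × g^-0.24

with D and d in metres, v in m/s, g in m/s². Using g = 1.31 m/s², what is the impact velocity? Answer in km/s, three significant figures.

v ≈ 25.2 km/s

Rearranging for v: v = [D / (0.9 · 8250^0.78 · 1.31^-0.24)]^(1/0.44).
D = 82700 m.
8250^0.78 = 1135
1.31^-0.24 = 0.9372
Denominator = 0.9 × 1135 × 0.9372 = 957.3
D / 957.3 = 82700 / 957.3 = 86.39
v = 86.39^(1/0.44) = 86.39^2.2727 = 25177 m/s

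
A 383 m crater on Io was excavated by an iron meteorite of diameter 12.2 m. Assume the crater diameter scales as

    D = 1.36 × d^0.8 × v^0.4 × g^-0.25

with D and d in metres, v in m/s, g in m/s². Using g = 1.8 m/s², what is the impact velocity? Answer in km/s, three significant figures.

v ≈ 12.9 km/s

Rearranging for v: v = [D / (1.36 · 12.2^0.8 · 1.8^-0.25)]^(1/0.4).
12.2^0.8 = 7.398
1.8^-0.25 = 0.8633
Denominator = 1.36 × 7.398 × 0.8633 = 8.686
D / 8.686 = 383 / 8.686 = 44.09
v = 44.09^(1/0.4) = 44.09^2.5 = 12908 m/s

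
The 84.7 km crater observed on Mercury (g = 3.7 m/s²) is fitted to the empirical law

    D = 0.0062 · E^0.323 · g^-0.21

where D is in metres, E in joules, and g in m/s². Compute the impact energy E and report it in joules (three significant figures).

E ≈ 2.89 × 10^22 J

Rearranging: E = [D / (0.0062 · g^-0.21)]^(1/0.323).
D = 84700 m.
g^-0.21 = 3.7^-0.21 = 0.7598
D / (0.0062 × 0.7598) = 84700 / (4.711 × 10^-3) = 1.798 × 10^7
E = (1.798 × 10^7)^3.096 = 2.890 × 10^22 J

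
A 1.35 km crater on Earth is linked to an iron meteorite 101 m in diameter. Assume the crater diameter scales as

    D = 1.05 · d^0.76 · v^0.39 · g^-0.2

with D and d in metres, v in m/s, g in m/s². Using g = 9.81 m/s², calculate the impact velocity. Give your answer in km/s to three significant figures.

v ≈ 37.6 km/s

Rearranging for v: v = [D / (1.05 · 101^0.76 · 9.81^-0.2)]^(1/0.39).
D = 1350 m.
101^0.76 = 33.36
9.81^-0.2 = 0.6334
Denominator = 1.05 × 33.36 × 0.6334 = 22.19
D / 22.19 = 1350 / 22.19 = 60.84
v = 60.84^(1/0.39) = 60.84^2.5641 = 37570 m/s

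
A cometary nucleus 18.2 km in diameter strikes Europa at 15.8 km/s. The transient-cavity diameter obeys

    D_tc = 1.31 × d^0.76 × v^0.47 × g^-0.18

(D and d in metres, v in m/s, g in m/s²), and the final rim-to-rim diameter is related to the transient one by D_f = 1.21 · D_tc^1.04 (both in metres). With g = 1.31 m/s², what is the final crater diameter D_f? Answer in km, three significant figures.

D_f ≈ 400 km

In SI: d = 18200 m, v = 15800 m/s.
d^0.76 = 18200^0.76 = 1728
v^0.47 = 15800^0.47 = 94.05
g^-0.18 = 1.31^-0.18 = 0.9526
D_tc = 1.31 × 1728 × 94.05 × 0.9526 = 2.028 × 10^5 m
D_f = 1.21 × (2.028 × 10^5)^1.04 = 4.001 × 10^5 m
     = 400.1 km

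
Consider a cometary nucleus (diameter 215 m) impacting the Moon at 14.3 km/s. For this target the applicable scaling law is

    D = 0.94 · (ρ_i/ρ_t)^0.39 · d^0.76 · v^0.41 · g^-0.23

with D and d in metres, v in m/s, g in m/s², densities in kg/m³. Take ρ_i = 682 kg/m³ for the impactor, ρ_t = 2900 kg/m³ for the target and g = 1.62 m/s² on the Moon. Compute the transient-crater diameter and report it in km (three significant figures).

In SI units: v = 14300 m/s.
(ρ_i/ρ_t)^0.39 = (682/2900)^0.39 = 0.5686
d^0.76 = 215^0.76 = 59.25
v^0.41 = 14300^0.41 = 50.55
g^-0.23 = 1.62^-0.23 = 0.8950
D = 0.94 × 0.5686 × 59.25 × 50.55 × 0.8950 = 1433 m
   = 1.433 km

D ≈ 1.43 km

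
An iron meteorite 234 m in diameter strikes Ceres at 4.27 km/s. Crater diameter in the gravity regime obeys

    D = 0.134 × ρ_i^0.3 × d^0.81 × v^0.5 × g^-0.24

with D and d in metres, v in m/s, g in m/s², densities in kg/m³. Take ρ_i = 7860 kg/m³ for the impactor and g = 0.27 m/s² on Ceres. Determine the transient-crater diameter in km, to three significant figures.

In SI units: v = 4270 m/s.
ρ_i^0.3 = 7860^0.3 = 14.74
d^0.81 = 234^0.81 = 83.00
v^0.5 = 4270^0.5 = 65.35
g^-0.24 = 0.27^-0.24 = 1.369
D = 0.134 × 14.74 × 83.00 × 65.35 × 1.369 = 14667 m
   = 14.67 km

D ≈ 14.7 km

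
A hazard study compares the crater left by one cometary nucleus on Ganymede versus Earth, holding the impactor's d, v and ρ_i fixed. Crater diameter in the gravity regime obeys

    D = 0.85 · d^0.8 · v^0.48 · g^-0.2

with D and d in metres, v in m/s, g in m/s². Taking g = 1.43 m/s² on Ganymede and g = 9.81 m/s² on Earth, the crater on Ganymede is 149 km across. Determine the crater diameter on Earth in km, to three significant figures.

D ≈ 101 km

All impactor-dependent factors cancel in the ratio, leaving D_Earth/D_Ganymede = (g_Earth/g_Ganymede)^-0.2.
(9.81/1.43)^-0.2 = 6.860^-0.2 = 0.6804
D_Earth = 0.6804 × 149 km = 101 km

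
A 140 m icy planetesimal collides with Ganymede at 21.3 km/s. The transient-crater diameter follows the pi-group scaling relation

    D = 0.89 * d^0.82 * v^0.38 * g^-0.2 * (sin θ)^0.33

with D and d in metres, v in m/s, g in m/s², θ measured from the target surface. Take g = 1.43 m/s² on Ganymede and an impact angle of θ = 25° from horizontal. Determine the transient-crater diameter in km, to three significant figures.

In SI units: v = 21300 m/s.
d^0.82 = 140^0.82 = 57.52
v^0.38 = 21300^0.38 = 44.14
g^-0.2 = 1.43^-0.2 = 0.9310
(sin 25°)^0.33 = 0.4226^0.33 = 0.7526
D = 0.89 × 57.52 × 44.14 × 0.9310 × 0.7526 = 1583 m
   = 1.583 km

D ≈ 1.58 km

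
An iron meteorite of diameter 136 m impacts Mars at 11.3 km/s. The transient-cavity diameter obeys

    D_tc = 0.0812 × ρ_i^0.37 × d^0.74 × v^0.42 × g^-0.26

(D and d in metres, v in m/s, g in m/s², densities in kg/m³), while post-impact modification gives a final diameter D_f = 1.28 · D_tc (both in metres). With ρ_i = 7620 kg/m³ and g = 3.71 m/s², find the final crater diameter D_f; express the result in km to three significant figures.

D_f ≈ 3.86 km

v = 11300 m/s.
ρ_i^0.37 = 7620^0.37 = 27.31
d^0.74 = 136^0.74 = 37.92
v^0.42 = 11300^0.42 = 50.38
g^-0.26 = 3.71^-0.26 = 0.7112
D_tc = 0.0812 × 27.31 × 37.92 × 50.38 × 0.7112 = 3013 m
D_f = 1.28 × 3013 = 3857 m
     = 3.857 km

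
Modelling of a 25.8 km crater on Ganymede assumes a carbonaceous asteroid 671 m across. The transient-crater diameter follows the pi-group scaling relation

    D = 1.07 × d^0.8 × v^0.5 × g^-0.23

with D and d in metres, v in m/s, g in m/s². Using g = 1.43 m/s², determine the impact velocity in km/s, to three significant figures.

v ≈ 20.6 km/s

Rearranging for v: v = [D / (1.07 · 671^0.8 · 1.43^-0.23)]^(1/0.5).
D = 25800 m.
671^0.8 = 182.5
1.43^-0.23 = 0.9210
Denominator = 1.07 × 182.5 × 0.9210 = 179.8
D / 179.8 = 25800 / 179.8 = 143.5
v = 143.5^(1/0.5) = 143.5^2 = 20592 m/s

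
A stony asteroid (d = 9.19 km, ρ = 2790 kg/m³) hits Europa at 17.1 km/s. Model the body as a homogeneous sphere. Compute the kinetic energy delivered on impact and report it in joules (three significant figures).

E ≈ 1.66 × 10^23 J

d = 9190 m; v = 17100 m/s.
Mass m = (π/6) ρ d³ = (π/6) × 2790 × (9190)³ = 1.134 × 10^15 kg
E = ½ m v² = 0.5 × 1.134 × 10^15 × (17100)² = 1.658 × 10^23 J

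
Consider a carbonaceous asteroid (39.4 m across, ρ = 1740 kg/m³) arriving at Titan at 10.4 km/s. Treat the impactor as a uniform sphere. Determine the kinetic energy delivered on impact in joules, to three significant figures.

E ≈ 3.01 × 10^15 J

v = 10400 m/s.
Mass m = (π/6) ρ d³ = (π/6) × 1740 × (39.4)³ = 5.572 × 10^7 kg
E = ½ m v² = 0.5 × 5.572 × 10^7 × (10400)² = 3.013 × 10^15 J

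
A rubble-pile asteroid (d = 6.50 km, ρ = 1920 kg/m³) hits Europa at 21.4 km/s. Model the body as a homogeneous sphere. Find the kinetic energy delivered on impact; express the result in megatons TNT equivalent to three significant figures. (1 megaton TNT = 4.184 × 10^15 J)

d = 6500 m; v = 21400 m/s.
Mass m = (π/6) ρ d³ = (π/6) × 1920 × (6500)³ = 2.761 × 10^14 kg
E = ½ m v² = 0.5 × 2.761 × 10^14 × (21400)² = 6.322 × 10^22 J
   = 6.322 × 10^22 / 4.184×10^15 = 1.511 × 10^7 Mt

E ≈ 1.51 × 10^7 Mt TNT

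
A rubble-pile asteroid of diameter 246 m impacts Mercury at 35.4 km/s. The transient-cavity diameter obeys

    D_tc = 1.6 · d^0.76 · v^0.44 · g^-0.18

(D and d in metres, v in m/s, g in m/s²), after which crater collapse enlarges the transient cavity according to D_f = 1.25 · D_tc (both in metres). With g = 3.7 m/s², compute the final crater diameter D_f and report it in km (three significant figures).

D_f ≈ 10.4 km

v = 35400 m/s.
d^0.76 = 246^0.76 = 65.63
v^0.44 = 35400^0.44 = 100.4
g^-0.18 = 3.7^-0.18 = 0.7902
D_tc = 1.6 × 65.63 × 100.4 × 0.7902 = 8331 m
D_f = 1.25 × 8331 = 10414 m
     = 10.41 km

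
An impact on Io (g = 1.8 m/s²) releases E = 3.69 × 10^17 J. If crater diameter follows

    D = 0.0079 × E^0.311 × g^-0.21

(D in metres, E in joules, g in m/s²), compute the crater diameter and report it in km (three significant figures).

E^0.311 = (3.69 × 10^17)^0.311 = 2.906 × 10^5
g^-0.21 = 1.8^-0.21 = 0.8839
D = 0.0079 × 2.906 × 10^5 × 0.8839 = 2029 m
   = 2.029 km

D ≈ 2.03 km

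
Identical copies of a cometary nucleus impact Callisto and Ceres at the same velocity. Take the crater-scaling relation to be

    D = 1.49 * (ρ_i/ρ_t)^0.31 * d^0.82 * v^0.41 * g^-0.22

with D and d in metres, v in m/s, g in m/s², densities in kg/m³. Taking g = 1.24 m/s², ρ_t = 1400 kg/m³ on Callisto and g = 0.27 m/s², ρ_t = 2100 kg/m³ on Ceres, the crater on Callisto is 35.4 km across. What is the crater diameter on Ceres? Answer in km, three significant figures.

D ≈ 43.7 km

The impactor-only factors (d, v, ρ_i) cancel in the ratio, leaving D_Ceres/D_Callisto = (g_Ceres/g_Callisto)^-0.22 · (ρ_t,Callisto/ρ_t,Ceres)^0.31.
(0.27/1.24)^-0.22 = 0.2177^-0.22 = 1.399
(1400/2100)^0.31 = 0.6667^0.31 = 0.8819
Ratio = 1.399 × 0.8819 = 1.234
D_Ceres = 1.234 × 35.4 km = 43.7 km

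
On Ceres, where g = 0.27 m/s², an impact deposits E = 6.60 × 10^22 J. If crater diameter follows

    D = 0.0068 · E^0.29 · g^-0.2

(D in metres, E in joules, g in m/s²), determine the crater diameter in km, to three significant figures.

D ≈ 36.6 km

E^0.29 = (6.60 × 10^22)^0.29 = 4.146 × 10^6
g^-0.2 = 0.27^-0.2 = 1.299
D = 0.0068 × 4.146 × 10^6 × 1.299 = 36622 m
   = 36.62 km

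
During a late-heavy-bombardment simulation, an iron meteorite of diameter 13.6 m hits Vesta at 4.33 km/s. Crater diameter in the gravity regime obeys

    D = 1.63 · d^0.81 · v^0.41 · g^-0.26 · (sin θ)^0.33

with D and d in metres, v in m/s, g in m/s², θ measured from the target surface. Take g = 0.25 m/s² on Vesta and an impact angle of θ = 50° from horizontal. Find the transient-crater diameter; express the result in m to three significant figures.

In SI units: v = 4330 m/s.
d^0.81 = 13.6^0.81 = 8.283
v^0.41 = 4330^0.41 = 30.97
g^-0.26 = 0.25^-0.26 = 1.434
(sin 50°)^0.33 = 0.7660^0.33 = 0.9158
D = 1.63 × 8.283 × 30.97 × 1.434 × 0.9158 = 549.1 m

D ≈ 549 m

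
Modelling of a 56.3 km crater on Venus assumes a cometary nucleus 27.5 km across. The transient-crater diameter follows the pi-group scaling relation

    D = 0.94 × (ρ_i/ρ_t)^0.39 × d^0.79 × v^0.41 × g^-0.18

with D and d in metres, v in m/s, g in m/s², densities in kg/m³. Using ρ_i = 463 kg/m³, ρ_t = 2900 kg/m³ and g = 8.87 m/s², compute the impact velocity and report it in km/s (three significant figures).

v ≈ 18.7 km/s

Rearranging for v: v = [D / (0.94 · (463/2900)^0.39 · 27500^0.79 · 8.87^-0.18)]^(1/0.41).
D = 56300 m.
(463/2900)^0.39 = 0.4889
27500^0.79 = 3214
8.87^-0.18 = 0.6751
Denominator = 0.94 × 0.4889 × 3214 × 0.6751 = 997.2
D / 997.2 = 56300 / 997.2 = 56.46
v = 56.46^(1/0.41) = 56.46^2.439 = 18728 m/s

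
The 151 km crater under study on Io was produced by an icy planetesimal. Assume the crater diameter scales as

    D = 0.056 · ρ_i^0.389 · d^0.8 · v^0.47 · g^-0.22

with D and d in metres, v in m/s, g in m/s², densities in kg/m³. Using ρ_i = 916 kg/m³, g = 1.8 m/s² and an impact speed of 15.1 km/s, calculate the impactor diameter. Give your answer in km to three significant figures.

Rearranging for d: d = [D / (0.056 · 916^0.389 · 15100^0.47 · 1.8^-0.22)]^(1/0.8).
D = 151000 m.
916^0.389 = 14.20
15100^0.47 = 92.07
1.8^-0.22 = 0.8787
Denominator = 0.056 × 14.20 × 92.07 × 0.8787 = 64.33
D / 64.33 = 151000 / 64.33 = 2347
d = 2347^(1/0.8) = 2347^1.25 = 16336 m

d ≈ 16.3 km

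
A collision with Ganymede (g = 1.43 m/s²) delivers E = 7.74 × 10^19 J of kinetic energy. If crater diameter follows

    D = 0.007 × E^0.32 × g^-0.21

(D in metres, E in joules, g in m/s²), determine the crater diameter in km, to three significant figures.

E^0.32 = (7.74 × 10^19)^0.32 = 2.314 × 10^6
g^-0.21 = 1.43^-0.21 = 0.9276
D = 0.007 × 2.314 × 10^6 × 0.9276 = 15025 m
   = 15.03 km

D ≈ 15.0 km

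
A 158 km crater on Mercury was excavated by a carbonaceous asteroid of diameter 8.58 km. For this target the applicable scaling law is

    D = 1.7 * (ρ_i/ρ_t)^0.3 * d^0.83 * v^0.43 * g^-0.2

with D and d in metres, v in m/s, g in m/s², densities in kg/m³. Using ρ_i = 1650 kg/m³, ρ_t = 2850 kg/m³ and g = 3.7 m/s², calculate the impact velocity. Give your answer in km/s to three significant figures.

v ≈ 24.6 km/s

Rearranging for v: v = [D / (1.7 · (1650/2850)^0.3 · 8580^0.83 · 3.7^-0.2)]^(1/0.43).
D = 158000 m.
(1650/2850)^0.3 = 0.8488
8580^0.83 = 1840
3.7^-0.2 = 0.7698
Denominator = 1.7 × 0.8488 × 1840 × 0.7698 = 2044
D / 2044 = 158000 / 2044 = 77.30
v = 77.30^(1/0.43) = 77.30^2.3256 = 24612 m/s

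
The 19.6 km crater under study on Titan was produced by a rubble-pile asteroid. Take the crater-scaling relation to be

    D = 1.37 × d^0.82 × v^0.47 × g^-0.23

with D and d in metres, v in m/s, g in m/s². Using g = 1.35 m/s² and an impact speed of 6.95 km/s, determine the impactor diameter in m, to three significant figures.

Rearranging for d: d = [D / (1.37 · 6950^0.47 · 1.35^-0.23)]^(1/0.82).
D = 19600 m.
6950^0.47 = 63.93
1.35^-0.23 = 0.9333
Denominator = 1.37 × 63.93 × 0.9333 = 81.74
D / 81.74 = 19600 / 81.74 = 239.8
d = 239.8^(1/0.82) = 239.8^1.2195 = 798.4 m

d ≈ 798 m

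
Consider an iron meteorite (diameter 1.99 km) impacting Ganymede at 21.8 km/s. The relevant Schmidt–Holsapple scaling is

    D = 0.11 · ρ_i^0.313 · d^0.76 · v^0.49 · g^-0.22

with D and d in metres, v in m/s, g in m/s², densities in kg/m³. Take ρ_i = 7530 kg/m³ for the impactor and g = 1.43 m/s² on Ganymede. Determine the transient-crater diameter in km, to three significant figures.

In SI units: d = 1990 m, v = 21800 m/s.
ρ_i^0.313 = 7530^0.313 = 16.35
d^0.76 = 1990^0.76 = 321.5
v^0.49 = 21800^0.49 = 133.6
g^-0.22 = 1.43^-0.22 = 0.9243
D = 0.11 × 16.35 × 321.5 × 133.6 × 0.9243 = 71402 m
   = 71.40 km

D ≈ 71.4 km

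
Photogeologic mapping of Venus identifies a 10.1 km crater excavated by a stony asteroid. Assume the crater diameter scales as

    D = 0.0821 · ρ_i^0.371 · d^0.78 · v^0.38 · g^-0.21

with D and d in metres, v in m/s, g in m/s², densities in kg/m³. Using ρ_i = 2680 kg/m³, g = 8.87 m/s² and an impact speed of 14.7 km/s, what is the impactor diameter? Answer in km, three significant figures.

Rearranging for d: d = [D / (0.0821 · 2680^0.371 · 14700^0.38 · 8.87^-0.21)]^(1/0.78).
D = 10100 m.
2680^0.371 = 18.70
14700^0.38 = 38.33
8.87^-0.21 = 0.6323
Denominator = 0.0821 × 18.70 × 38.33 × 0.6323 = 37.21
D / 37.21 = 10100 / 37.21 = 271.4
d = 271.4^(1/0.78) = 271.4^1.2821 = 1319 m

d ≈ 1.32 km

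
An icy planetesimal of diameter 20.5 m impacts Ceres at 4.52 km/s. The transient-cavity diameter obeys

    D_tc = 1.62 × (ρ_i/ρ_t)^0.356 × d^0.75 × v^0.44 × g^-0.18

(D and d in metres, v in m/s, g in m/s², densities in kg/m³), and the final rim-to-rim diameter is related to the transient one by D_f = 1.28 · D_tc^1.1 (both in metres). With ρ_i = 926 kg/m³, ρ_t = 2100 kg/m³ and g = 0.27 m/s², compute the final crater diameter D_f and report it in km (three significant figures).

D_f ≈ 1.45 km

v = 4520 m/s.
(ρ_i/ρ_t)^0.356 = (926/2100)^0.356 = 0.7471
d^0.75 = 20.5^0.75 = 9.634
v^0.44 = 4520^0.44 = 40.58
g^-0.18 = 0.27^-0.18 = 1.266
D_tc = 1.62 × 0.7471 × 9.634 × 40.58 × 1.266 = 599.0 m
D_f = 1.28 × (599.0)^1.1 = 1453 m
     = 1.453 km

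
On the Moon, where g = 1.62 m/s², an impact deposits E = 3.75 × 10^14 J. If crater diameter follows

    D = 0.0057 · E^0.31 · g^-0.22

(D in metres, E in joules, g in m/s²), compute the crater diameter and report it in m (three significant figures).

D ≈ 169 m

E^0.31 = (3.75 × 10^14)^0.31 = 3.296 × 10^4
g^-0.22 = 1.62^-0.22 = 0.8993
D = 0.0057 × 3.296 × 10^4 × 0.8993 = 169.0 m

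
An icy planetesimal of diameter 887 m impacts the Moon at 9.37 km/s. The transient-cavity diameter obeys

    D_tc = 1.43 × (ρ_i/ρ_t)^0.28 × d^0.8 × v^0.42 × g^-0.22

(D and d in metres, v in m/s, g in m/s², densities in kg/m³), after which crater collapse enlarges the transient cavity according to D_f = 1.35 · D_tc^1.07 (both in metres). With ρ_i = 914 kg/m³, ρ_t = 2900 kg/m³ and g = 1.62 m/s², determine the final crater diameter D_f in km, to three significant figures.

D_f ≈ 25.4 km

v = 9370 m/s.
(ρ_i/ρ_t)^0.28 = (914/2900)^0.28 = 0.7238
d^0.8 = 887^0.8 = 228.2
v^0.42 = 9370^0.42 = 46.57
g^-0.22 = 1.62^-0.22 = 0.8993
D_tc = 1.43 × 0.7238 × 228.2 × 46.57 × 0.8993 = 9892 m
D_f = 1.35 × (9892)^1.07 = 25427 m
     = 25.43 km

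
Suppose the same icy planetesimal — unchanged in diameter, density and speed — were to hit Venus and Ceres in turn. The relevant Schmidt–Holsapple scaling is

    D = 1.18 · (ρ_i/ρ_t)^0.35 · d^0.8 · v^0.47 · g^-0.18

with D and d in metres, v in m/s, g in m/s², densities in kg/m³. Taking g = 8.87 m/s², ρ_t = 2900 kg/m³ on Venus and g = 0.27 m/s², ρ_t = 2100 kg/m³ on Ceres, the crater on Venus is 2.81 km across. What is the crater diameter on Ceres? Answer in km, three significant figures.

D ≈ 5.90 km

The impactor-only factors (d, v, ρ_i) cancel in the ratio, leaving D_Ceres/D_Venus = (g_Ceres/g_Venus)^-0.18 · (ρ_t,Venus/ρ_t,Ceres)^0.35.
(0.27/8.87)^-0.18 = 0.03044^-0.18 = 1.875
(2900/2100)^0.35 = 1.381^0.35 = 1.120
Ratio = 1.875 × 1.120 = 2.100
D_Ceres = 2.100 × 2.81 km = 5.90 km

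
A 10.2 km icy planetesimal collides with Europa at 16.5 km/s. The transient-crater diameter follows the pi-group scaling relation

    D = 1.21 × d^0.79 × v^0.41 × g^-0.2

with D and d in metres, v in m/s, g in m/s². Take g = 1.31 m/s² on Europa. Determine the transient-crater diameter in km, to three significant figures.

In SI units: d = 10200 m, v = 16500 m/s.
d^0.79 = 10200^0.79 = 1468
v^0.41 = 16500^0.41 = 53.60
g^-0.2 = 1.31^-0.2 = 0.9474
D = 1.21 × 1468 × 53.60 × 0.9474 = 90201 m
   = 90.20 km

D ≈ 90.2 km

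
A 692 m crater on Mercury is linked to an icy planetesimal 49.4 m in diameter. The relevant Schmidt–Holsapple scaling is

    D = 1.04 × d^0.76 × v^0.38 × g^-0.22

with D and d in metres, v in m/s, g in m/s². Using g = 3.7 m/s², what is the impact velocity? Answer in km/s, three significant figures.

v ≈ 23.5 km/s

Rearranging for v: v = [D / (1.04 · 49.4^0.76 · 3.7^-0.22)]^(1/0.38).
49.4^0.76 = 19.37
3.7^-0.22 = 0.7499
Denominator = 1.04 × 19.37 × 0.7499 = 15.11
D / 15.11 = 692 / 15.11 = 45.80
v = 45.80^(1/0.38) = 45.80^2.6316 = 23482 m/s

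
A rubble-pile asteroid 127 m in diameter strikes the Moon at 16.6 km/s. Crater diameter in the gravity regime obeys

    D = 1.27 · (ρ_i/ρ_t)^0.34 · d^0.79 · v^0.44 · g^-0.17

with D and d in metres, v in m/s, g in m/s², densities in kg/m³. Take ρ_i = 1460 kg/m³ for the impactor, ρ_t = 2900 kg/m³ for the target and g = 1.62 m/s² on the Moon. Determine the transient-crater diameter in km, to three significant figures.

In SI units: v = 16600 m/s.
(ρ_i/ρ_t)^0.34 = (1460/2900)^0.34 = 0.7919
d^0.79 = 127^0.79 = 45.92
v^0.44 = 16600^0.44 = 71.92
g^-0.17 = 1.62^-0.17 = 0.9213
D = 1.27 × 0.7919 × 45.92 × 71.92 × 0.9213 = 3060 m
   = 3.060 km

D ≈ 3.06 km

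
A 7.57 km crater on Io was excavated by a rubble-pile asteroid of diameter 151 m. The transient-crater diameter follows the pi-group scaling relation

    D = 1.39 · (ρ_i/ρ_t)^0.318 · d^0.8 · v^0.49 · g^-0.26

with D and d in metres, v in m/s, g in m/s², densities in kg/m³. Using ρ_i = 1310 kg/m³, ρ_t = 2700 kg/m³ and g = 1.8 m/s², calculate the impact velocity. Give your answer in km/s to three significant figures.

Rearranging for v: v = [D / (1.39 · (1310/2700)^0.318 · 151^0.8 · 1.8^-0.26)]^(1/0.49).
D = 7570 m.
(1310/2700)^0.318 = 0.7945
151^0.8 = 55.36
1.8^-0.26 = 0.8583
Denominator = 1.39 × 0.7945 × 55.36 × 0.8583 = 52.47
D / 52.47 = 7570 / 52.47 = 144.3
v = 144.3^(1/0.49) = 144.3^2.0408 = 25505 m/s

v ≈ 25.5 km/s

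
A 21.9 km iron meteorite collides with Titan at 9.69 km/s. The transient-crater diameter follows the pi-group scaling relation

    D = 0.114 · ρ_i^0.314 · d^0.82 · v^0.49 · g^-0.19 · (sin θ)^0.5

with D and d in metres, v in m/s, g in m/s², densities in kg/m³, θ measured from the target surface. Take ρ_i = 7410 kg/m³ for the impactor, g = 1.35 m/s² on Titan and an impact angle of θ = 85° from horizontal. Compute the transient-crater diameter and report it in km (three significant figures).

In SI units: d = 21900 m, v = 9690 m/s.
ρ_i^0.314 = 7410^0.314 = 16.41
d^0.82 = 21900^0.82 = 3624
v^0.49 = 9690^0.49 = 89.80
g^-0.19 = 1.35^-0.19 = 0.9446
(sin 85°)^0.5 = 0.9962^0.5 = 0.9981
D = 0.114 × 16.41 × 3624 × 89.80 × 0.9446 × 0.9981 = 5.740 × 10^5 m
   = 574.0 km

D ≈ 574 km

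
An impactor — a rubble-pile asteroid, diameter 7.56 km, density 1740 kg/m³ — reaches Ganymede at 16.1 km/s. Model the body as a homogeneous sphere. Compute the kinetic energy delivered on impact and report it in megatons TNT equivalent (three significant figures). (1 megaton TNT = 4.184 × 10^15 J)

E ≈ 1.22 × 10^7 Mt TNT

d = 7560 m; v = 16100 m/s.
Mass m = (π/6) ρ d³ = (π/6) × 1740 × (7560)³ = 3.937 × 10^14 kg
E = ½ m v² = 0.5 × 3.937 × 10^14 × (16100)² = 5.103 × 10^22 J
   = 5.103 × 10^22 / 4.184×10^15 = 1.220 × 10^7 Mt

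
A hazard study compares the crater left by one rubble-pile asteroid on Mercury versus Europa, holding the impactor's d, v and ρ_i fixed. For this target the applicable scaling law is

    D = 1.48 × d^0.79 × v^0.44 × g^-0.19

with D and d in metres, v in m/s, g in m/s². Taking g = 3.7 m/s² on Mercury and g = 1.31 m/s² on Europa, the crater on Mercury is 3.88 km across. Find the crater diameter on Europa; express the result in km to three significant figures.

All impactor-dependent factors cancel in the ratio, leaving D_Europa/D_Mercury = (g_Europa/g_Mercury)^-0.19.
(1.31/3.7)^-0.19 = 0.3541^-0.19 = 1.218
D_Europa = 1.218 × 3.88 km = 4.73 km

D ≈ 4.73 km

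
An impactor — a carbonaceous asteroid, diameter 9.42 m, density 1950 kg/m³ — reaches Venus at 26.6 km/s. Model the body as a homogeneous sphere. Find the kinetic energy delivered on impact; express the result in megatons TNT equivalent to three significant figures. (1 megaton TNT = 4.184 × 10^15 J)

E ≈ 0.0722 Mt TNT

v = 26600 m/s.
Mass m = (π/6) ρ d³ = (π/6) × 1950 × (9.42)³ = 8.535 × 10^5 kg
E = ½ m v² = 0.5 × 8.535 × 10^5 × (26600)² = 3.020 × 10^14 J
   = 3.020 × 10^14 / 4.184×10^15 = 0.07218 Mt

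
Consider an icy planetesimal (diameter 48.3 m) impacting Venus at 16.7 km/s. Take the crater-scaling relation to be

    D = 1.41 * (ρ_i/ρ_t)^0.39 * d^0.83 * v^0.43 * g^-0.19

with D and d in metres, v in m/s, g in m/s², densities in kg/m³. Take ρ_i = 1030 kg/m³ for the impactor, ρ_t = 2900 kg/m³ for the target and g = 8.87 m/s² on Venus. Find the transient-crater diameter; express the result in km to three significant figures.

In SI units: v = 16700 m/s.
(ρ_i/ρ_t)^0.39 = (1030/2900)^0.39 = 0.6678
d^0.83 = 48.3^0.83 = 24.98
v^0.43 = 16700^0.43 = 65.43
g^-0.19 = 8.87^-0.19 = 0.6605
D = 1.41 × 0.6678 × 24.98 × 65.43 × 0.6605 = 1017 m
   = 1.017 km

D ≈ 1.02 km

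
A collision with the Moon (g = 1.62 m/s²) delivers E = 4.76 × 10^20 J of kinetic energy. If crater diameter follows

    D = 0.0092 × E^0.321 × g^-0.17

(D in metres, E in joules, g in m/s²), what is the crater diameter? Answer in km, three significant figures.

E^0.321 = (4.76 × 10^20)^0.321 = 4.340 × 10^6
g^-0.17 = 1.62^-0.17 = 0.9213
D = 0.0092 × 4.340 × 10^6 × 0.9213 = 36786 m
   = 36.79 km

D ≈ 36.8 km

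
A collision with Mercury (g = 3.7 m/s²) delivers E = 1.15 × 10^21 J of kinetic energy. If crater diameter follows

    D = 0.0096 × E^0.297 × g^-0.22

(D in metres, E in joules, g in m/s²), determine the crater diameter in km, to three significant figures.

E^0.297 = (1.15 × 10^21)^0.297 = 1.799 × 10^6
g^-0.22 = 3.7^-0.22 = 0.7499
D = 0.0096 × 1.799 × 10^6 × 0.7499 = 12951 m
   = 12.95 km

D ≈ 13.0 km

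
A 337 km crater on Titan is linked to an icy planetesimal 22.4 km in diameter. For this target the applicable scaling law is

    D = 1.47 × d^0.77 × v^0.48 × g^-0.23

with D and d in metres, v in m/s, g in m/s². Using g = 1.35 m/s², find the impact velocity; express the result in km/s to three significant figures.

v ≈ 17.8 km/s

Rearranging for v: v = [D / (1.47 · 22400^0.77 · 1.35^-0.23)]^(1/0.48).
D = 337000 m.
22400^0.77 = 2237
1.35^-0.23 = 0.9333
Denominator = 1.47 × 2237 × 0.9333 = 3069
D / 3069 = 337000 / 3069 = 109.8
v = 109.8^(1/0.48) = 109.8^2.0833 = 17831 m/s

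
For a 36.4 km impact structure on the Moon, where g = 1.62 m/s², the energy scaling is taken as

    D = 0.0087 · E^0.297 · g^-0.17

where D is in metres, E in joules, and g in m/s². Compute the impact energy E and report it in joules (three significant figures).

E ≈ 2.60 × 10^22 J

Rearranging: E = [D / (0.0087 · g^-0.17)]^(1/0.297).
D = 36400 m.
g^-0.17 = 1.62^-0.17 = 0.9213
D / (0.0087 × 0.9213) = 36400 / (8.015 × 10^-3) = 4.541 × 10^6
E = (4.541 × 10^6)^3.367 = 2.598 × 10^22 J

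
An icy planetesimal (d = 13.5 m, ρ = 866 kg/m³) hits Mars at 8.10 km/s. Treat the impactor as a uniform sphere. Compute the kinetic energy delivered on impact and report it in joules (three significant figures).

v = 8100 m/s.
Mass m = (π/6) ρ d³ = (π/6) × 866 × (13.5)³ = 1.116 × 10^6 kg
E = ½ m v² = 0.5 × 1.116 × 10^6 × (8100)² = 3.661 × 10^13 J

E ≈ 3.66 × 10^13 J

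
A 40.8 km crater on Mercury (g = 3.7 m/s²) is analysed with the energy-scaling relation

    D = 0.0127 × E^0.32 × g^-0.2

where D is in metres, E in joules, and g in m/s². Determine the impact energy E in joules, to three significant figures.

E ≈ 4.89 × 10^20 J

Rearranging: E = [D / (0.0127 · g^-0.2)]^(1/0.32).
D = 40800 m.
g^-0.2 = 3.7^-0.2 = 0.7698
D / (0.0127 × 0.7698) = 40800 / (9.776 × 10^-3) = 4.173 × 10^6
E = (4.173 × 10^6)^3.125 = 4.885 × 10^20 J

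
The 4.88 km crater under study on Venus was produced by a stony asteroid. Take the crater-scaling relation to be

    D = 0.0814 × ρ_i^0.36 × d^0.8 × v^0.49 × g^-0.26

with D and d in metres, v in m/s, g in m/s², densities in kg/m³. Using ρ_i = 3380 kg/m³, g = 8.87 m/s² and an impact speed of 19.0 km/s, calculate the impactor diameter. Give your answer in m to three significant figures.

d ≈ 118 m

Rearranging for d: d = [D / (0.0814 · 3380^0.36 · 19000^0.49 · 8.87^-0.26)]^(1/0.8).
D = 4880 m.
3380^0.36 = 18.64
19000^0.49 = 124.9
8.87^-0.26 = 0.5669
Denominator = 0.0814 × 18.64 × 124.9 × 0.5669 = 107.4
D / 107.4 = 4880 / 107.4 = 45.44
d = 45.44^(1/0.8) = 45.44^1.25 = 118.0 m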